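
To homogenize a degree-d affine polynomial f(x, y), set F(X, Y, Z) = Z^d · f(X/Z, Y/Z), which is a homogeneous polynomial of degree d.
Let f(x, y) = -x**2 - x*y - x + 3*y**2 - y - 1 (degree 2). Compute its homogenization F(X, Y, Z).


F(X, Y, Z) = -X**2 - X*Y - X*Z + 3*Y**2 - Y*Z - Z**2

deg(f) = 2.
Substitute x = X/Z, y = Y/Z into f, then multiply by Z^2.
  monomial -1·x^2·y^0 ↦ -1·X^2·Y^0·Z^0.
  monomial -1·x^1·y^1 ↦ -1·X^1·Y^1·Z^0.
  monomial -1·x^1·y^0 ↦ -1·X^1·Y^0·Z^1.
  monomial 3·x^0·y^2 ↦ 3·X^0·Y^2·Z^0.
  monomial -1·x^0·y^1 ↦ -1·X^0·Y^1·Z^1.
  monomial -1·x^0·y^0 ↦ -1·X^0·Y^0·Z^2.
Collecting: F(X, Y, Z) = -X**2 - X*Y - X*Z + 3*Y**2 - Y*Z - Z**2.


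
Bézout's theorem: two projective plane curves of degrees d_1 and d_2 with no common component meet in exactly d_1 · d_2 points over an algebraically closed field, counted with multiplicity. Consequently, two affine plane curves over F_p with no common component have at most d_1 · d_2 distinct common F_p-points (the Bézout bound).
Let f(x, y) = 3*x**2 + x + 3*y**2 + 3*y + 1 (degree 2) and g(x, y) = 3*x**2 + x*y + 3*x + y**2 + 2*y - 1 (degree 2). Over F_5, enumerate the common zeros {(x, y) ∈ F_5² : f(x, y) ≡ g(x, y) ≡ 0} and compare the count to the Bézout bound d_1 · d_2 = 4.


Common zeros: {(1, 0)}; count = 1; Bézout bound = 4.

deg(f) = 2, deg(g) = 2, so Bézout bound = 4.
Scan x ∈ F_5. For each x, list the y ∈ F_5 with f(x, y) ≡ 0 and those with g(x, y) ≡ 0 (mod 5); the common zeros in that column are the intersection.
  x = 0: f ≡ 0 at y ∈ ∅; g ≡ 0 at y ∈ ∅; common: ∅.
  x = 1: f ≡ 0 at y ∈ {0, 4}; g ≡ 0 at y ∈ {0, 2}; common: {0}.
  x = 2: f ≡ 0 at y ∈ {0, 4}; g ≡ 0 at y ∈ ∅; common: ∅.
  x = 3: f ≡ 0 at y ∈ ∅; g ≡ 0 at y ∈ {0}; common: ∅.
  x = 4: f ≡ 0 at y ∈ ∅; g ≡ 0 at y ∈ {2}; common: ∅.
Collecting: common zeros = {(1, 0)}, so the count is 1.
Comparison with the Bézout bound: 1 ≤ 4 = deg(f)·deg(g), as expected for curves with no common component (the affine F_5-count falls short of the bound because intersections may lie at infinity, over extension fields, or carry multiplicity).


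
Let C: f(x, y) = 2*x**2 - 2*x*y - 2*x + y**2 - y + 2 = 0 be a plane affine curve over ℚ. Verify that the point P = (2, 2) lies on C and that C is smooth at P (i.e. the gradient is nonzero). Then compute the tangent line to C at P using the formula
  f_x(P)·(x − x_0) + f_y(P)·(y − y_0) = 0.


Tangent line at P: 2*x - y - 2 = 0.

Step 1: f(2, 2) = 0, so P lies on C.
Step 2: partial derivatives
  f_x(x, y) = 4*x - 2*y - 2, f_y(x, y) = -2*x + 2*y - 1.
  f_x(P) = 2, f_y(P) = -1 (gradient nonzero, so P is smooth).
Step 3: tangent line at P: 2·(x − 2) + -1·(y − 2) = 0.
Expanding: 2*x - y - 2 = 0.


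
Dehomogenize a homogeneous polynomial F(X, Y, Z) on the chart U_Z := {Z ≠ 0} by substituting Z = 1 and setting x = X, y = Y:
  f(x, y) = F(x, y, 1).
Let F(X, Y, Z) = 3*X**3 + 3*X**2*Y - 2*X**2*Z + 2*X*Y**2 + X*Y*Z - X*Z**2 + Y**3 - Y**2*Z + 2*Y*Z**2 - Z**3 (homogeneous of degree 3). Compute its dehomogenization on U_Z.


f(x, y) = 3*x**3 + 3*x**2*y - 2*x**2 + 2*x*y**2 + x*y - x + y**3 - y**2 + 2*y - 1

On U_Z we set Z = 1. Each monomial c·X^i·Y^j·Z^k in F becomes c·x^i·y^j·1^k = c·x^i·y^j.
Substituting Z = 1: F(X, Y, 1) = 3*x**3 + 3*x**2*y - 2*x**2 + 2*x*y**2 + x*y - x + y**3 - y**2 + 2*y - 1.
Note: deg(f) ≤ deg(F) = 3; strict inequality happens when F is divisible by Z (lost terms).


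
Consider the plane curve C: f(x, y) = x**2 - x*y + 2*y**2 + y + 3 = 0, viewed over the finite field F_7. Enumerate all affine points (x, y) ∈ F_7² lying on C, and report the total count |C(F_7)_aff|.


Affine F_7-points: {(2, 0), (2, 4), (4, 2), (4, 3), (5, 0), (5, 2), (6, 3)}; count = 7.

For each of the 49 pairs (x, y) ∈ F_7², evaluate f(x, y) mod 7. Record the zeros.
  x = 0: [0↦3, 1↦6, 2↦6, 3↦3, 4↦4, 5↦2, 6↦4]  zeros at y ∈ ∅
  x = 1: [0↦4, 1↦6, 2↦5, 3↦1, 4↦1, 5↦5, 6↦6]  zeros at y ∈ ∅
  x = 2: [0↦0, 1↦1, 2↦6, 3↦1, 4↦0, 5↦3, 6↦3]  zeros at y ∈ {0, 4}
  x = 3: [0↦5, 1↦5, 2↦2, 3↦3, 4↦1, 5↦3, 6↦2]  zeros at y ∈ ∅
  x = 4: [0↦5, 1↦4, 2↦0, 3↦0, 4↦4, 5↦5, 6↦3]  zeros at y ∈ {2, 3}
  x = 5: [0↦0, 1↦5, 2↦0, 3↦6, 4↦2, 5↦2, 6↦6]  zeros at y ∈ {0, 2}
  x = 6: [0↦4, 1↦1, 2↦2, 3↦0, 4↦2, 5↦1, 6↦4]  zeros at y ∈ {3}
Collecting zeros: affine points = {(2, 0), (2, 4), (4, 2), (4, 3), (5, 0), (5, 2), (6, 3)}.
Total count |C(F_7)_aff| = 7.


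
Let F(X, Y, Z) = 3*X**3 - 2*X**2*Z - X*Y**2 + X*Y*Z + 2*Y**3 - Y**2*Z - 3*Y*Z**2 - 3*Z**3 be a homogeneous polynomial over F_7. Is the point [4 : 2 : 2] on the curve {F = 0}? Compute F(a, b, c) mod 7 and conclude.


F(4,2,2) ≡ 4 (mod 7); P is NOT on the curve.

Evaluate F(4, 2, 2) term-by-term (mod 7).
  3*X**3 ↦ 3·64·1·1 = 192
  -2*X**2*Z ↦ -2·16·1·2 = -64
  -X*Y**2 ↦ -1·4·4·1 = -16
  X*Y*Z ↦ 1·4·2·2 = 16
  2*Y**3 ↦ 2·1·8·1 = 16
  -Y**2*Z ↦ -1·1·4·2 = -8
  -3*Y*Z**2 ↦ -3·1·2·4 = -24
  -3*Z**3 ↦ -3·1·1·8 = -24
Sum: F(4, 2, 2) = (192) + (-64) + (-16) + (16) + (16) + (-8) + (-24) + (-24) = 88.
Reducing mod 7: 88 ≡ 4 (mod 7).
Since F(a, b, c) ≡ 4 ≠ 0 (mod 7), P does NOT lie on the curve.


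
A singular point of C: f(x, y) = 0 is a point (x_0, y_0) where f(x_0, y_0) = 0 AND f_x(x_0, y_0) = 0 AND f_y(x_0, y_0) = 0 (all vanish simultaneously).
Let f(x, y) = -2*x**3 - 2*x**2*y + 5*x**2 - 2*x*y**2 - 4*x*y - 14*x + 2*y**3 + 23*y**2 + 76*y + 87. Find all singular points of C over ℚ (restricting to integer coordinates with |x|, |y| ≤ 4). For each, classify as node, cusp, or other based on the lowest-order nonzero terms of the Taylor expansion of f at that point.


Singular points: {(2, -3)}; classification: node.

Compute partial derivatives:
  f_x = -6*x**2 - 4*x*y + 10*x - 2*y**2 - 4*y - 14.
  f_y = -2*x**2 - 4*x*y - 4*x + 6*y**2 + 46*y + 76.
Scan x_0 ∈ {−4, ..., 4}. For each x_0, f_y(x_0, y) is a polynomial in y; find its integer roots y ∈ {−4, ..., 4}, then test f_x and f at those candidates.
  x = -4: f_y(-4, y) = 6*y**2 + 62*y + 60; no integer root y with |y| ≤ 4.
  x = -3: f_y(-3, y) = 6*y**2 + 58*y + 70; no integer root y with |y| ≤ 4.
  x = -2: f_y(-2, y) = 6*y**2 + 54*y + 76; no integer root y with |y| ≤ 4.
  x = -1: f_y(-1, y) = 6*y**2 + 50*y + 78; no integer root y with |y| ≤ 4.
  x = 0: f_y(0, y) = 6*y**2 + 46*y + 76; no integer root y with |y| ≤ 4.
  x = 1: f_y(1, y) = 6*y**2 + 42*y + 70; no integer root y with |y| ≤ 4.
  x = 2: f_y(2, y) = 6*y**2 + 38*y + 60; vanishes at y ∈ {-3}. (2, -3): f_x = 0, f = 0 — SINGULAR.
  x = 3: f_y(3, y) = 6*y**2 + 34*y + 46; no integer root y with |y| ≤ 4.
  x = 4: f_y(4, y) = 6*y**2 + 30*y + 28; no integer root y with |y| ≤ 4.
Only singular point on the grid: (2, -3).
Classify: substitute x = 2 + u, y = -3 + v and expand: f = -2*u**3 - 2*u**2*v - u**2 - 2*u*v**2 + 2*v**3 + v**2.
No constant or linear terms (consistent with a singular point). Quadratic part: -u**2 + v**2. Cubic part: -2*u**3 - 2*u**2*v - 2*u*v**2 + 2*v**3.
The quadratic part v**2 - u**2 = (v − u)(v + u) splits into two distinct linear factors, so there are two distinct tangent lines y − -3 = ±(x − 2) — this is a node (ordinary double point).
Classification: node.


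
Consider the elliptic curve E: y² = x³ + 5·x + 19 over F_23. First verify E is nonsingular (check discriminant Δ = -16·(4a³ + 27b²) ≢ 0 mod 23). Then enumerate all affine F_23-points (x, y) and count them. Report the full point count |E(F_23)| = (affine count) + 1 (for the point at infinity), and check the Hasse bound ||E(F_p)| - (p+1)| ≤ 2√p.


Affine points = {(1, 5), (1, 18), (5, 10), (5, 13), (6, 9), (6, 14), (7, 11), (7, 12), (11, 5), (11, 18), (12, 6), (12, 17), (13, 2), (13, 21), (14, 2), (14, 21), (16, 3), (16, 20), (17, 7), (17, 16), (19, 2), (19, 21), (20, 0), (21, 1), (21, 22), (22, 6), (22, 17)}; affine count = 27; |E(F_23)| = 28.

Discriminant check: Δ ∝ 4a³ + 27b² = 4·5³ + 27·19² = 4·125 + 27·361 ≡ 12 (mod 23). Nonzero ⇒ E is nonsingular.
For each x ∈ F_23, compute rhs = x³ + 5·x + 19 mod 23, then count y ∈ F_23 with y² ≡ rhs.
  x = 0: rhs = 19, matching y values: none (0 points).
  x = 1: rhs = 2, matching y values: 5, 18 (2 points).
  x = 2: rhs = 14, matching y values: none (0 points).
  x = 3: rhs = 15, matching y values: none (0 points).
  x = 4: rhs = 11, matching y values: none (0 points).
  x = 5: rhs = 8, matching y values: 10, 13 (2 points).
  x = 6: rhs = 12, matching y values: 9, 14 (2 points).
  x = 7: rhs = 6, matching y values: 11, 12 (2 points).
  x = 8: rhs = 19, matching y values: none (0 points).
  x = 9: rhs = 11, matching y values: none (0 points).
  x = 10: rhs = 11, matching y values: none (0 points).
  x = 11: rhs = 2, matching y values: 5, 18 (2 points).
  x = 12: rhs = 13, matching y values: 6, 17 (2 points).
  x = 13: rhs = 4, matching y values: 2, 21 (2 points).
  x = 14: rhs = 4, matching y values: 2, 21 (2 points).
  x = 15: rhs = 19, matching y values: none (0 points).
  x = 16: rhs = 9, matching y values: 3, 20 (2 points).
  x = 17: rhs = 3, matching y values: 7, 16 (2 points).
  x = 18: rhs = 7, matching y values: none (0 points).
  x = 19: rhs = 4, matching y values: 2, 21 (2 points).
  x = 20: rhs = 0, matching y values: 0 (1 points).
  x = 21: rhs = 1, matching y values: 1, 22 (2 points).
  x = 22: rhs = 13, matching y values: 6, 17 (2 points).
Total affine count: 27.
Full point count |E(F_23)| = 27 + 1 = 28.
Hasse bound: |28 − (23+1)| = |4| = 4 ≤ 2√23 ≈ 9.5917 ✓.


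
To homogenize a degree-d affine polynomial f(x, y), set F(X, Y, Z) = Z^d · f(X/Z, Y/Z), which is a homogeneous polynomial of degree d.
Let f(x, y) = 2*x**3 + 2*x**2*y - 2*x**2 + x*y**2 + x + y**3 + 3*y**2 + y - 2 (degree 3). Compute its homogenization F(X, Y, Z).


F(X, Y, Z) = 2*X**3 + 2*X**2*Y - 2*X**2*Z + X*Y**2 + X*Z**2 + Y**3 + 3*Y**2*Z + Y*Z**2 - 2*Z**3

deg(f) = 3.
Substitute x = X/Z, y = Y/Z into f, then multiply by Z^3.
  monomial 2·x^3·y^0 ↦ 2·X^3·Y^0·Z^0.
  monomial 2·x^2·y^1 ↦ 2·X^2·Y^1·Z^0.
  monomial -2·x^2·y^0 ↦ -2·X^2·Y^0·Z^1.
  monomial 1·x^1·y^2 ↦ 1·X^1·Y^2·Z^0.
  monomial 1·x^1·y^0 ↦ 1·X^1·Y^0·Z^2.
  monomial 1·x^0·y^3 ↦ 1·X^0·Y^3·Z^0.
  monomial 3·x^0·y^2 ↦ 3·X^0·Y^2·Z^1.
  monomial 1·x^0·y^1 ↦ 1·X^0·Y^1·Z^2.
  monomial -2·x^0·y^0 ↦ -2·X^0·Y^0·Z^3.
Collecting: F(X, Y, Z) = 2*X**3 + 2*X**2*Y - 2*X**2*Z + X*Y**2 + X*Z**2 + Y**3 + 3*Y**2*Z + Y*Z**2 - 2*Z**3.


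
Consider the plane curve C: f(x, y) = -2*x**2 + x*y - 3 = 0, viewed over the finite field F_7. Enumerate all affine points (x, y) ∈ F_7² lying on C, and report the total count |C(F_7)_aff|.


Affine F_7-points: {(1, 5), (2, 2), (3, 0), (4, 0), (5, 5), (6, 2)}; count = 6.

For each of the 49 pairs (x, y) ∈ F_7², evaluate f(x, y) mod 7. Record the zeros.
  x = 0: [0↦4, 1↦4, 2↦4, 3↦4, 4↦4, 5↦4, 6↦4]  zeros at y ∈ ∅
  x = 1: [0↦2, 1↦3, 2↦4, 3↦5, 4↦6, 5↦0, 6↦1]  zeros at y ∈ {5}
  x = 2: [0↦3, 1↦5, 2↦0, 3↦2, 4↦4, 5↦6, 6↦1]  zeros at y ∈ {2}
  x = 3: [0↦0, 1↦3, 2↦6, 3↦2, 4↦5, 5↦1, 6↦4]  zeros at y ∈ {0}
  x = 4: [0↦0, 1↦4, 2↦1, 3↦5, 4↦2, 5↦6, 6↦3]  zeros at y ∈ {0}
  x = 5: [0↦3, 1↦1, 2↦6, 3↦4, 4↦2, 5↦0, 6↦5]  zeros at y ∈ {5}
  x = 6: [0↦2, 1↦1, 2↦0, 3↦6, 4↦5, 5↦4, 6↦3]  zeros at y ∈ {2}
Collecting zeros: affine points = {(1, 5), (2, 2), (3, 0), (4, 0), (5, 5), (6, 2)}.
Total count |C(F_7)_aff| = 6.


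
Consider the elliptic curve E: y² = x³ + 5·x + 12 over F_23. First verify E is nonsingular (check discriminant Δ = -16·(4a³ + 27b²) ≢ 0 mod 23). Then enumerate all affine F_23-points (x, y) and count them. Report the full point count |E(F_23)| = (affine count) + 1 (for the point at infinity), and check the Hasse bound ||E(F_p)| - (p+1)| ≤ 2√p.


Affine points = {(0, 9), (0, 14), (1, 8), (1, 15), (3, 10), (3, 13), (4, 2), (4, 21), (5, 1), (5, 22), (8, 9), (8, 14), (9, 2), (9, 21), (10, 2), (10, 21), (11, 8), (11, 15), (12, 11), (12, 12), (15, 9), (15, 14), (16, 5), (16, 18), (18, 0), (20, 4), (20, 19), (22, 11), (22, 12)}; affine count = 29; |E(F_23)| = 30.

Discriminant check: Δ ∝ 4a³ + 27b² = 4·5³ + 27·12² = 4·125 + 27·144 ≡ 18 (mod 23). Nonzero ⇒ E is nonsingular.
For each x ∈ F_23, compute rhs = x³ + 5·x + 12 mod 23, then count y ∈ F_23 with y² ≡ rhs.
  x = 0: rhs = 12, matching y values: 9, 14 (2 points).
  x = 1: rhs = 18, matching y values: 8, 15 (2 points).
  x = 2: rhs = 7, matching y values: none (0 points).
  x = 3: rhs = 8, matching y values: 10, 13 (2 points).
  x = 4: rhs = 4, matching y values: 2, 21 (2 points).
  x = 5: rhs = 1, matching y values: 1, 22 (2 points).
  x = 6: rhs = 5, matching y values: none (0 points).
  x = 7: rhs = 22, matching y values: none (0 points).
  x = 8: rhs = 12, matching y values: 9, 14 (2 points).
  x = 9: rhs = 4, matching y values: 2, 21 (2 points).
  x = 10: rhs = 4, matching y values: 2, 21 (2 points).
  x = 11: rhs = 18, matching y values: 8, 15 (2 points).
  x = 12: rhs = 6, matching y values: 11, 12 (2 points).
  x = 13: rhs = 20, matching y values: none (0 points).
  x = 14: rhs = 20, matching y values: none (0 points).
  x = 15: rhs = 12, matching y values: 9, 14 (2 points).
  x = 16: rhs = 2, matching y values: 5, 18 (2 points).
  x = 17: rhs = 19, matching y values: none (0 points).
  x = 18: rhs = 0, matching y values: 0 (1 points).
  x = 19: rhs = 20, matching y values: none (0 points).
  x = 20: rhs = 16, matching y values: 4, 19 (2 points).
  x = 21: rhs = 17, matching y values: none (0 points).
  x = 22: rhs = 6, matching y values: 11, 12 (2 points).
Total affine count: 29.
Full point count |E(F_23)| = 29 + 1 = 30.
Hasse bound: |30 − (23+1)| = |6| = 6 ≤ 2√23 ≈ 9.5917 ✓.


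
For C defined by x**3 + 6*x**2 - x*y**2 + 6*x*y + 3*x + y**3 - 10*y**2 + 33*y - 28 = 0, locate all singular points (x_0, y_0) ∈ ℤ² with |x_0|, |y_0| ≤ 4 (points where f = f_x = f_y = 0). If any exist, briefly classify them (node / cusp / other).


Singular points: {(-2, 3)}; classification: cusp.

Compute partial derivatives:
  f_x = 3*x**2 + 12*x - y**2 + 6*y + 3.
  f_y = -2*x*y + 6*x + 3*y**2 - 20*y + 33.
Scan x_0 ∈ {−4, ..., 4}. For each x_0, f_y(x_0, y) is a polynomial in y; find its integer roots y ∈ {−4, ..., 4}, then test f_x and f at those candidates.
  x = -4: f_y(-4, y) = 3*y**2 - 12*y + 9; vanishes at y ∈ {1, 3}. (-4, 1): f_x = 8 ≠ 0; (-4, 3): f_x = 12 ≠ 0.
  x = -3: f_y(-3, y) = 3*y**2 - 14*y + 15; vanishes at y ∈ {3}. (-3, 3): f_x = 3 ≠ 0.
  x = -2: f_y(-2, y) = 3*y**2 - 16*y + 21; vanishes at y ∈ {3}. (-2, 3): f_x = 0, f = 0 — SINGULAR.
  x = -1: f_y(-1, y) = 3*y**2 - 18*y + 27; vanishes at y ∈ {3}. (-1, 3): f_x = 3 ≠ 0.
  x = 0: f_y(0, y) = 3*y**2 - 20*y + 33; vanishes at y ∈ {3}. (0, 3): f_x = 12 ≠ 0.
  x = 1: f_y(1, y) = 3*y**2 - 22*y + 39; vanishes at y ∈ {3}. (1, 3): f_x = 27 ≠ 0.
  x = 2: f_y(2, y) = 3*y**2 - 24*y + 45; vanishes at y ∈ {3}. (2, 3): f_x = 48 ≠ 0.
  x = 3: f_y(3, y) = 3*y**2 - 26*y + 51; vanishes at y ∈ {3}. (3, 3): f_x = 75 ≠ 0.
  x = 4: f_y(4, y) = 3*y**2 - 28*y + 57; vanishes at y ∈ {3}. (4, 3): f_x = 108 ≠ 0.
Only singular point on the grid: (-2, 3).
Classify: substitute x = -2 + u, y = 3 + v and expand: f = u**3 - u*v**2 + v**3 + v**2.
No constant or linear terms (consistent with a singular point). Quadratic part: v**2. Cubic part: u**3 - u*v**2 + v**3.
The quadratic part v**2 is a perfect square, so there is a single (double) tangent line v = 0, i.e. y = 3. Restricting the cubic part to that line (v = 0) leaves u**3 ≠ 0, so f is not divisible by v and the branch is v² ≈ -u**3 to lowest order — this is a cusp.
Classification: cusp.


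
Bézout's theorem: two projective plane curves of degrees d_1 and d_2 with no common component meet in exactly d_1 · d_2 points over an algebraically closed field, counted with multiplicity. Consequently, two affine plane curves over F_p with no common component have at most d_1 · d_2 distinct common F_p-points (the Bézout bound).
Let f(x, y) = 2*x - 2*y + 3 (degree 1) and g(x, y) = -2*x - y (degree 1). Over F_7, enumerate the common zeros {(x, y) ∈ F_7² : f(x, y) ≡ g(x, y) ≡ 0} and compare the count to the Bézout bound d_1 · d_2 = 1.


Common zeros: {(3, 1)}; count = 1; Bézout bound = 1.

deg(f) = 1, deg(g) = 1, so Bézout bound = 1.
Scan x ∈ F_7. For each x, list the y ∈ F_7 with f(x, y) ≡ 0 and those with g(x, y) ≡ 0 (mod 7); the common zeros in that column are the intersection.
  x = 0: f ≡ 0 at y ∈ {5}; g ≡ 0 at y ∈ {0}; common: ∅.
  x = 1: f ≡ 0 at y ∈ {6}; g ≡ 0 at y ∈ {5}; common: ∅.
  x = 2: f ≡ 0 at y ∈ {0}; g ≡ 0 at y ∈ {3}; common: ∅.
  x = 3: f ≡ 0 at y ∈ {1}; g ≡ 0 at y ∈ {1}; common: {1}.
  x = 4: f ≡ 0 at y ∈ {2}; g ≡ 0 at y ∈ {6}; common: ∅.
  x = 5: f ≡ 0 at y ∈ {3}; g ≡ 0 at y ∈ {4}; common: ∅.
  x = 6: f ≡ 0 at y ∈ {4}; g ≡ 0 at y ∈ {2}; common: ∅.
Collecting: common zeros = {(3, 1)}, so the count is 1.
Comparison with the Bézout bound: 1 ≤ 1 = deg(f)·deg(g), as expected for curves with no common component (the bound is attained).


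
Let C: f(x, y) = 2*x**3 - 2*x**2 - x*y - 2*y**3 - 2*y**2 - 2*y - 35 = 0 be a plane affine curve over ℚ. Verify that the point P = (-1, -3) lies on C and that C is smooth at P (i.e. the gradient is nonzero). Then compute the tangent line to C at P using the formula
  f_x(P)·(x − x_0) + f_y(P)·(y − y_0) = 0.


Tangent line at P: 13*x - 43*y - 116 = 0.

Step 1: f(-1, -3) = 0, so P lies on C.
Step 2: partial derivatives
  f_x(x, y) = 6*x**2 - 4*x - y, f_y(x, y) = -x - 6*y**2 - 4*y - 2.
  f_x(P) = 13, f_y(P) = -43 (gradient nonzero, so P is smooth).
Step 3: tangent line at P: 13·(x − -1) + -43·(y − -3) = 0.
Expanding: 13*x - 43*y - 116 = 0.


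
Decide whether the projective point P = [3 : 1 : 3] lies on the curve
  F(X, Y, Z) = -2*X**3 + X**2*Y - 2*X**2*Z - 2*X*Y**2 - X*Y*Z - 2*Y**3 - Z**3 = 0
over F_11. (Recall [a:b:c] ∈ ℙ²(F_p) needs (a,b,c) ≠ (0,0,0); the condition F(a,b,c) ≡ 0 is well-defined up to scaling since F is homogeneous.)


F(3,1,3) ≡ 0 (mod 11); P is on the curve.

Evaluate F(3, 1, 3) term-by-term (mod 11).
  -2*X**3 ↦ -2·27·1·1 = -54
  X**2*Y ↦ 1·9·1·1 = 9
  -2*X**2*Z ↦ -2·9·1·3 = -54
  -2*X*Y**2 ↦ -2·3·1·1 = -6
  -X*Y*Z ↦ -1·3·1·3 = -9
  -2*Y**3 ↦ -2·1·1·1 = -2
  -Z**3 ↦ -1·1·1·27 = -27
Sum: F(3, 1, 3) = (-54) + (9) + (-54) + (-6) + (-9) + (-2) + (-27) = -143.
Reducing mod 11: -143 ≡ 0 (mod 11).
Since F(a, b, c) ≡ 0 (mod 11), P lies on the curve.


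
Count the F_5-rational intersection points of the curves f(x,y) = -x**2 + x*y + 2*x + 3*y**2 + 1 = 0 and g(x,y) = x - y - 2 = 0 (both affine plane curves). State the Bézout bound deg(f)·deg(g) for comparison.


Common zeros: ∅; count = 0; Bézout bound = 2.

deg(f) = 2, deg(g) = 1, so Bézout bound = 2.
Scan x ∈ F_5. For each x, list the y ∈ F_5 with f(x, y) ≡ 0 and those with g(x, y) ≡ 0 (mod 5); the common zeros in that column are the intersection.
  x = 0: f ≡ 0 at y ∈ ∅; g ≡ 0 at y ∈ {3}; common: ∅.
  x = 1: f ≡ 0 at y ∈ ∅; g ≡ 0 at y ∈ {4}; common: ∅.
  x = 2: f ≡ 0 at y ∈ ∅; g ≡ 0 at y ∈ {0}; common: ∅.
  x = 3: f ≡ 0 at y ∈ ∅; g ≡ 0 at y ∈ {1}; common: ∅.
  x = 4: f ≡ 0 at y ∈ {1}; g ≡ 0 at y ∈ {2}; common: ∅.
Collecting: common zeros = ∅, so the count is 0.
Comparison with the Bézout bound: 0 ≤ 2 = deg(f)·deg(g), as expected for curves with no common component (the affine F_5-count falls short of the bound because intersections may lie at infinity, over extension fields, or carry multiplicity).


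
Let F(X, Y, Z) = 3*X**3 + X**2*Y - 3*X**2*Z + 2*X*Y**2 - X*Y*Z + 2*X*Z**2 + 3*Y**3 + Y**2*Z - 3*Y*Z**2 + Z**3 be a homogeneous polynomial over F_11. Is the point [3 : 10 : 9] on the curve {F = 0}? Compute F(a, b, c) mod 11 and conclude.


F(3,10,9) ≡ 6 (mod 11); P is NOT on the curve.

Evaluate F(3, 10, 9) term-by-term (mod 11).
  3*X**3 ↦ 3·27·1·1 = 81
  X**2*Y ↦ 1·9·10·1 = 90
  -3*X**2*Z ↦ -3·9·1·9 = -243
  2*X*Y**2 ↦ 2·3·100·1 = 600
  -X*Y*Z ↦ -1·3·10·9 = -270
  2*X*Z**2 ↦ 2·3·1·81 = 486
  3*Y**3 ↦ 3·1·1000·1 = 3000
  Y**2*Z ↦ 1·1·100·9 = 900
  -3*Y*Z**2 ↦ -3·1·10·81 = -2430
  Z**3 ↦ 1·1·1·729 = 729
Sum: F(3, 10, 9) = (81) + (90) + (-243) + (600) + (-270) + (486) + (3000) + (900) + (-2430) + (729) = 2943.
Reducing mod 11: 2943 ≡ 6 (mod 11).
Since F(a, b, c) ≡ 6 ≠ 0 (mod 11), P does NOT lie on the curve.


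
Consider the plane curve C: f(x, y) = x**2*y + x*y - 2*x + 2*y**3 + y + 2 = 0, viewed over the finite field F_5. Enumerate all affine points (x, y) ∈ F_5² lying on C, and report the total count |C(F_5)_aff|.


Affine F_5-points: {(0, 1), (0, 2), (1, 0), (1, 1), (1, 4)}; count = 5.

For each of the 25 pairs (x, y) ∈ F_5², evaluate f(x, y) mod 5. Record the zeros.
  x = 0: [0↦2, 1↦0, 2↦0, 3↦4, 4↦4]  zeros at y ∈ {1, 2}
  x = 1: [0↦0, 1↦0, 2↦2, 3↦3, 4↦0]  zeros at y ∈ {0, 1, 4}
  x = 2: [0↦3, 1↦2, 2↦3, 3↦3, 4↦4]  zeros at y ∈ ∅
  x = 3: [0↦1, 1↦1, 2↦3, 3↦4, 4↦1]  zeros at y ∈ ∅
  x = 4: [0↦4, 1↦2, 2↦2, 3↦1, 4↦1]  zeros at y ∈ ∅
Collecting zeros: affine points = {(0, 1), (0, 2), (1, 0), (1, 1), (1, 4)}.
Total count |C(F_5)_aff| = 5.


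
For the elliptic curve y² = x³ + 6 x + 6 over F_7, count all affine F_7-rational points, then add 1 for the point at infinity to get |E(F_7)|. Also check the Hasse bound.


Affine points = {(3, 3), (3, 4), (5, 0)}; affine count = 3; |E(F_7)| = 4.

Discriminant check: Δ ∝ 4a³ + 27b² = 4·6³ + 27·6² = 4·216 + 27·36 ≡ 2 (mod 7). Nonzero ⇒ E is nonsingular.
For each x ∈ F_7, compute rhs = x³ + 6·x + 6 mod 7, then count y ∈ F_7 with y² ≡ rhs.
  x = 0: rhs = 6, matching y values: none (0 points).
  x = 1: rhs = 6, matching y values: none (0 points).
  x = 2: rhs = 5, matching y values: none (0 points).
  x = 3: rhs = 2, matching y values: 3, 4 (2 points).
  x = 4: rhs = 3, matching y values: none (0 points).
  x = 5: rhs = 0, matching y values: 0 (1 points).
  x = 6: rhs = 6, matching y values: none (0 points).
Total affine count: 3.
Full point count |E(F_7)| = 3 + 1 = 4.
Hasse bound: |4 − (7+1)| = |-4| = 4 ≤ 2√7 ≈ 5.2915 ✓.


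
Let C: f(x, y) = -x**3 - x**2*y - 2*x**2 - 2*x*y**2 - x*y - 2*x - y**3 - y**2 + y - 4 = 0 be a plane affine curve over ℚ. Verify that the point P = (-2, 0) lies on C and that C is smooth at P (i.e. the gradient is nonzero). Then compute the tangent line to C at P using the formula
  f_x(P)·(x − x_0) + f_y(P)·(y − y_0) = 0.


Tangent line at P: -6*x - y - 12 = 0.

Step 1: f(-2, 0) = 0, so P lies on C.
Step 2: partial derivatives
  f_x(x, y) = -3*x**2 - 2*x*y - 4*x - 2*y**2 - y - 2, f_y(x, y) = -x**2 - 4*x*y - x - 3*y**2 - 2*y + 1.
  f_x(P) = -6, f_y(P) = -1 (gradient nonzero, so P is smooth).
Step 3: tangent line at P: -6·(x − -2) + -1·(y − 0) = 0.
Expanding: -6*x - y - 12 = 0.


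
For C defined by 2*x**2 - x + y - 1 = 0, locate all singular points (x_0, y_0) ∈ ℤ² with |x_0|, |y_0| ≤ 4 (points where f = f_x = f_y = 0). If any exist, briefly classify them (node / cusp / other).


No singular points in the scanned grid; C is smooth there.

Compute partial derivatives:
  f_x = 4*x - 1.
  f_y = 1.
f_y = 1 is a nonzero constant, so f_y never vanishes: no point (x, y) can satisfy f = f_x = f_y = 0. In particular no (x, y) ∈ {−4, ..., 4}² is singular; the curve is smooth.


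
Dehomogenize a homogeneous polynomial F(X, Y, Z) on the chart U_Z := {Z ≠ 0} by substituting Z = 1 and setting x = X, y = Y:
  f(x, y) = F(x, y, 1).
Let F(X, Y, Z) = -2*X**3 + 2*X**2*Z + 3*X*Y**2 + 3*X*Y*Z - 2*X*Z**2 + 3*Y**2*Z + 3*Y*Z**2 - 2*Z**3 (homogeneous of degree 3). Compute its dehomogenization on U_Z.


f(x, y) = -2*x**3 + 2*x**2 + 3*x*y**2 + 3*x*y - 2*x + 3*y**2 + 3*y - 2

On U_Z we set Z = 1. Each monomial c·X^i·Y^j·Z^k in F becomes c·x^i·y^j·1^k = c·x^i·y^j.
Substituting Z = 1: F(X, Y, 1) = -2*x**3 + 2*x**2 + 3*x*y**2 + 3*x*y - 2*x + 3*y**2 + 3*y - 2.
Note: deg(f) ≤ deg(F) = 3; strict inequality happens when F is divisible by Z (lost terms).


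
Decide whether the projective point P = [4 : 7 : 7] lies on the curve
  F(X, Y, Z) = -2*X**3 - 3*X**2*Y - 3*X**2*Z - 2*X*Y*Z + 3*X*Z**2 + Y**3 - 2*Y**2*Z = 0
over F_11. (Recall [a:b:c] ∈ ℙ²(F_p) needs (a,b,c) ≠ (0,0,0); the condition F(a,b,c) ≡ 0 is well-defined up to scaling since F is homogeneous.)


F(4,7,7) ≡ 10 (mod 11); P is NOT on the curve.

Evaluate F(4, 7, 7) term-by-term (mod 11).
  -2*X**3 ↦ -2·64·1·1 = -128
  -3*X**2*Y ↦ -3·16·7·1 = -336
  -3*X**2*Z ↦ -3·16·1·7 = -336
  -2*X*Y*Z ↦ -2·4·7·7 = -392
  3*X*Z**2 ↦ 3·4·1·49 = 588
  Y**3 ↦ 1·1·343·1 = 343
  -2*Y**2*Z ↦ -2·1·49·7 = -686
Sum: F(4, 7, 7) = (-128) + (-336) + (-336) + (-392) + (588) + (343) + (-686) = -947.
Reducing mod 11: -947 ≡ 10 (mod 11).
Since F(a, b, c) ≡ 10 ≠ 0 (mod 11), P does NOT lie on the curve.


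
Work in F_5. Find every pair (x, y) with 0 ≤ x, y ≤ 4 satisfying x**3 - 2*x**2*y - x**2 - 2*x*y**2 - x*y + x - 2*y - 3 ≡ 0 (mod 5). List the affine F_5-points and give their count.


Affine F_5-points: {(0, 1), (1, 2), (1, 3), (3, 3), (3, 4)}; count = 5.

For each of the 25 pairs (x, y) ∈ F_5², evaluate f(x, y) mod 5. Record the zeros.
  x = 0: [0↦2, 1↦0, 2↦3, 3↦1, 4↦4]  zeros at y ∈ {1}
  x = 1: [0↦3, 1↦1, 2↦0, 3↦0, 4↦1]  zeros at y ∈ {2, 3}
  x = 2: [0↦3, 1↦2, 2↦3, 3↦1, 4↦1]  zeros at y ∈ ∅
  x = 3: [0↦3, 1↦4, 2↦3, 3↦0, 4↦0]  zeros at y ∈ {3, 4}
  x = 4: [0↦4, 1↦3, 2↦1, 3↦3, 4↦4]  zeros at y ∈ ∅
Collecting zeros: affine points = {(0, 1), (1, 2), (1, 3), (3, 3), (3, 4)}.
Total count |C(F_5)_aff| = 5.


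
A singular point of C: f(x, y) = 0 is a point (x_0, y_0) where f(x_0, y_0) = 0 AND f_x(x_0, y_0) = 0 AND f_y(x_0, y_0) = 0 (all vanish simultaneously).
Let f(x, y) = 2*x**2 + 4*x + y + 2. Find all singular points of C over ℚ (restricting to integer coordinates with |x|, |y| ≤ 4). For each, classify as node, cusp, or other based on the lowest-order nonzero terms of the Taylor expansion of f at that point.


No singular points in the scanned grid; C is smooth there.

Compute partial derivatives:
  f_x = 4*x + 4.
  f_y = 1.
f_y = 1 is a nonzero constant, so f_y never vanishes: no point (x, y) can satisfy f = f_x = f_y = 0. In particular no (x, y) ∈ {−4, ..., 4}² is singular; the curve is smooth.


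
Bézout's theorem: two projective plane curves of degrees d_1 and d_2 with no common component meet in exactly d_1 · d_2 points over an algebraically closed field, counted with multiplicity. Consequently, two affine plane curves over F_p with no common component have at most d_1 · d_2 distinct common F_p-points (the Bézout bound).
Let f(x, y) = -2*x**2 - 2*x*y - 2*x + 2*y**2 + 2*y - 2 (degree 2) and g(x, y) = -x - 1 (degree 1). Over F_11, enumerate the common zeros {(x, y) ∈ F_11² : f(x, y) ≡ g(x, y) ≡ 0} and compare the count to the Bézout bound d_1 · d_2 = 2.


Common zeros: ∅; count = 0; Bézout bound = 2.

deg(f) = 2, deg(g) = 1, so Bézout bound = 2.
Scan x ∈ F_11. For each x, list the y ∈ F_11 with f(x, y) ≡ 0 and those with g(x, y) ≡ 0 (mod 11); the common zeros in that column are the intersection.
  x = 0: f ≡ 0 at y ∈ {3, 7}; g ≡ 0 at y ∈ ∅; common: ∅.
  x = 1: f ≡ 0 at y ∈ {5, 6}; g ≡ 0 at y ∈ ∅; common: ∅.
  x = 2: f ≡ 0 at y ∈ ∅; g ≡ 0 at y ∈ ∅; common: ∅.
  x = 3: f ≡ 0 at y ∈ {6, 7}; g ≡ 0 at y ∈ ∅; common: ∅.
  x = 4: f ≡ 0 at y ∈ {5, 9}; g ≡ 0 at y ∈ ∅; common: ∅.
  x = 5: f ≡ 0 at y ∈ ∅; g ≡ 0 at y ∈ ∅; common: ∅.
  x = 6: f ≡ 0 at y ∈ ∅; g ≡ 0 at y ∈ ∅; common: ∅.
  x = 7: f ≡ 0 at y ∈ {3}; g ≡ 0 at y ∈ ∅; common: ∅.
  x = 8: f ≡ 0 at y ∈ {9}; g ≡ 0 at y ∈ ∅; common: ∅.
  x = 9: f ≡ 0 at y ∈ ∅; g ≡ 0 at y ∈ ∅; common: ∅.
  x = 10: f ≡ 0 at y ∈ ∅; g ≡ 0 at y ∈ {0, 1, 2, 3, 4, 5, 6, 7, 8, 9, 10}; common: ∅.
Collecting: common zeros = ∅, so the count is 0.
Comparison with the Bézout bound: 0 ≤ 2 = deg(f)·deg(g), as expected for curves with no common component (the affine F_11-count falls short of the bound because intersections may lie at infinity, over extension fields, or carry multiplicity).


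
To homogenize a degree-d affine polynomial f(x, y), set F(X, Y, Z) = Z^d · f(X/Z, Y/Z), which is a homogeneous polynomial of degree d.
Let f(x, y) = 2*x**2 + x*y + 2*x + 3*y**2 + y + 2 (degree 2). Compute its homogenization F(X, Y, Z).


F(X, Y, Z) = 2*X**2 + X*Y + 2*X*Z + 3*Y**2 + Y*Z + 2*Z**2

deg(f) = 2.
Substitute x = X/Z, y = Y/Z into f, then multiply by Z^2.
  monomial 2·x^2·y^0 ↦ 2·X^2·Y^0·Z^0.
  monomial 1·x^1·y^1 ↦ 1·X^1·Y^1·Z^0.
  monomial 2·x^1·y^0 ↦ 2·X^1·Y^0·Z^1.
  monomial 3·x^0·y^2 ↦ 3·X^0·Y^2·Z^0.
  monomial 1·x^0·y^1 ↦ 1·X^0·Y^1·Z^1.
  monomial 2·x^0·y^0 ↦ 2·X^0·Y^0·Z^2.
Collecting: F(X, Y, Z) = 2*X**2 + X*Y + 2*X*Z + 3*Y**2 + Y*Z + 2*Z**2.


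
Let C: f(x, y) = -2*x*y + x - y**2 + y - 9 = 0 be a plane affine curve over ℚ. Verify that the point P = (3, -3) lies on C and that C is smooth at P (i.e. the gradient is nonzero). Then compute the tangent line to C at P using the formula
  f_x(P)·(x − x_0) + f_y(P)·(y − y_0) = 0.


Tangent line at P: 7*x + y - 18 = 0.

Step 1: f(3, -3) = 0, so P lies on C.
Step 2: partial derivatives
  f_x(x, y) = 1 - 2*y, f_y(x, y) = -2*x - 2*y + 1.
  f_x(P) = 7, f_y(P) = 1 (gradient nonzero, so P is smooth).
Step 3: tangent line at P: 7·(x − 3) + 1·(y − -3) = 0.
Expanding: 7*x + y - 18 = 0.


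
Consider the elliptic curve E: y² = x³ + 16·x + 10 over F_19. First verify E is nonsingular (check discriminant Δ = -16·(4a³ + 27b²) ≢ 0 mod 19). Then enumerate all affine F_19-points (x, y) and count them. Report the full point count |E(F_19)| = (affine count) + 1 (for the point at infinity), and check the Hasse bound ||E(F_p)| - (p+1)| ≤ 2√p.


Affine points = {(3, 3), (3, 16), (4, 9), (4, 10), (5, 5), (5, 14), (7, 3), (7, 16), (8, 2), (8, 17), (9, 3), (9, 16), (10, 7), (10, 12), (11, 4), (11, 15), (12, 7), (12, 12), (16, 7), (16, 12)}; affine count = 20; |E(F_19)| = 21.

Discriminant check: Δ ∝ 4a³ + 27b² = 4·16³ + 27·10² = 4·4096 + 27·100 ≡ 8 (mod 19). Nonzero ⇒ E is nonsingular.
For each x ∈ F_19, compute rhs = x³ + 16·x + 10 mod 19, then count y ∈ F_19 with y² ≡ rhs.
  x = 0: rhs = 10, matching y values: none (0 points).
  x = 1: rhs = 8, matching y values: none (0 points).
  x = 2: rhs = 12, matching y values: none (0 points).
  x = 3: rhs = 9, matching y values: 3, 16 (2 points).
  x = 4: rhs = 5, matching y values: 9, 10 (2 points).
  x = 5: rhs = 6, matching y values: 5, 14 (2 points).
  x = 6: rhs = 18, matching y values: none (0 points).
  x = 7: rhs = 9, matching y values: 3, 16 (2 points).
  x = 8: rhs = 4, matching y values: 2, 17 (2 points).
  x = 9: rhs = 9, matching y values: 3, 16 (2 points).
  x = 10: rhs = 11, matching y values: 7, 12 (2 points).
  x = 11: rhs = 16, matching y values: 4, 15 (2 points).
  x = 12: rhs = 11, matching y values: 7, 12 (2 points).
  x = 13: rhs = 2, matching y values: none (0 points).
  x = 14: rhs = 14, matching y values: none (0 points).
  x = 15: rhs = 15, matching y values: none (0 points).
  x = 16: rhs = 11, matching y values: 7, 12 (2 points).
  x = 17: rhs = 8, matching y values: none (0 points).
  x = 18: rhs = 12, matching y values: none (0 points).
Total affine count: 20.
Full point count |E(F_19)| = 20 + 1 = 21.
Hasse bound: |21 − (19+1)| = |1| = 1 ≤ 2√19 ≈ 8.7178 ✓.


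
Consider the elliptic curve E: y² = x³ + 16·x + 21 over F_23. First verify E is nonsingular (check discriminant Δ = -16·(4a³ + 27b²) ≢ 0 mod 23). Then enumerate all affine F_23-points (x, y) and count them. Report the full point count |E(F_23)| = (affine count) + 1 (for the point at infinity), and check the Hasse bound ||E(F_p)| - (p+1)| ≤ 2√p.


Affine points = {(3, 2), (3, 21), (7, 4), (7, 19), (10, 10), (10, 13), (12, 3), (12, 20), (15, 5), (15, 18), (16, 7), (16, 16), (17, 10), (17, 13), (18, 0), (19, 10), (19, 13), (21, 2), (21, 21), (22, 2), (22, 21)}; affine count = 21; |E(F_23)| = 22.

Discriminant check: Δ ∝ 4a³ + 27b² = 4·16³ + 27·21² = 4·4096 + 27·441 ≡ 1 (mod 23). Nonzero ⇒ E is nonsingular.
For each x ∈ F_23, compute rhs = x³ + 16·x + 21 mod 23, then count y ∈ F_23 with y² ≡ rhs.
  x = 0: rhs = 21, matching y values: none (0 points).
  x = 1: rhs = 15, matching y values: none (0 points).
  x = 2: rhs = 15, matching y values: none (0 points).
  x = 3: rhs = 4, matching y values: 2, 21 (2 points).
  x = 4: rhs = 11, matching y values: none (0 points).
  x = 5: rhs = 19, matching y values: none (0 points).
  x = 6: rhs = 11, matching y values: none (0 points).
  x = 7: rhs = 16, matching y values: 4, 19 (2 points).
  x = 8: rhs = 17, matching y values: none (0 points).
  x = 9: rhs = 20, matching y values: none (0 points).
  x = 10: rhs = 8, matching y values: 10, 13 (2 points).
  x = 11: rhs = 10, matching y values: none (0 points).
  x = 12: rhs = 9, matching y values: 3, 20 (2 points).
  x = 13: rhs = 11, matching y values: none (0 points).
  x = 14: rhs = 22, matching y values: none (0 points).
  x = 15: rhs = 2, matching y values: 5, 18 (2 points).
  x = 16: rhs = 3, matching y values: 7, 16 (2 points).
  x = 17: rhs = 8, matching y values: 10, 13 (2 points).
  x = 18: rhs = 0, matching y values: 0 (1 points).
  x = 19: rhs = 8, matching y values: 10, 13 (2 points).
  x = 20: rhs = 15, matching y values: none (0 points).
  x = 21: rhs = 4, matching y values: 2, 21 (2 points).
  x = 22: rhs = 4, matching y values: 2, 21 (2 points).
Total affine count: 21.
Full point count |E(F_23)| = 21 + 1 = 22.
Hasse bound: |22 − (23+1)| = |-2| = 2 ≤ 2√23 ≈ 9.5917 ✓.


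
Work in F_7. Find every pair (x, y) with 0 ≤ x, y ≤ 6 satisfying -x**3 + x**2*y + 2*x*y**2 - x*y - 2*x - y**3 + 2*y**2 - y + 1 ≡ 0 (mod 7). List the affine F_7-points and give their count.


Affine F_7-points: {(0, 4), (1, 1), (2, 2), (3, 3), (3, 6), (5, 2), (5, 4), (5, 6), (6, 4)}; count = 9.

For each of the 49 pairs (x, y) ∈ F_7², evaluate f(x, y) mod 7. Record the zeros.
  x = 0: [0↦1, 1↦1, 2↦6, 3↦3, 4↦0, 5↦5, 6↦5]  zeros at y ∈ {4}
  x = 1: [0↦5, 1↦0, 2↦4, 3↦4, 4↦1, 5↦3, 6↦4]  zeros at y ∈ {1}
  x = 2: [0↦3, 1↦2, 2↦0, 3↦5, 4↦4, 5↦5, 6↦2]  zeros at y ∈ {2}
  x = 3: [0↦3, 1↦1, 2↦2, 3↦0, 4↦3, 5↦5, 6↦0]  zeros at y ∈ {3, 6}
  x = 4: [0↦6, 1↦5, 2↦4, 3↦4, 4↦6, 5↦4, 6↦6]  zeros at y ∈ ∅
  x = 5: [0↦6, 1↦1, 2↦0, 3↦4, 4↦0, 5↦3, 6↦0]  zeros at y ∈ {2, 4, 6}
  x = 6: [0↦4, 1↦4, 2↦5, 3↦1, 4↦0, 5↦3, 6↦4]  zeros at y ∈ {4}
Collecting zeros: affine points = {(0, 4), (1, 1), (2, 2), (3, 3), (3, 6), (5, 2), (5, 4), (5, 6), (6, 4)}.
Total count |C(F_7)_aff| = 9.


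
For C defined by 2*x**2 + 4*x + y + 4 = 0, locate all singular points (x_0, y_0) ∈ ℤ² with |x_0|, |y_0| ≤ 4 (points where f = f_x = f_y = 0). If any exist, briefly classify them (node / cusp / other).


No singular points in the scanned grid; C is smooth there.

Compute partial derivatives:
  f_x = 4*x + 4.
  f_y = 1.
f_y = 1 is a nonzero constant, so f_y never vanishes: no point (x, y) can satisfy f = f_x = f_y = 0. In particular no (x, y) ∈ {−4, ..., 4}² is singular; the curve is smooth.


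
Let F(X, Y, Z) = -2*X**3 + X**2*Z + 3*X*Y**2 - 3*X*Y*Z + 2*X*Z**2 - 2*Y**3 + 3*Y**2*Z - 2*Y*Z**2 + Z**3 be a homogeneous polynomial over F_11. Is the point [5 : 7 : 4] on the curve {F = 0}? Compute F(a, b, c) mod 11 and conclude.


F(5,7,4) ≡ 1 (mod 11); P is NOT on the curve.

Evaluate F(5, 7, 4) term-by-term (mod 11).
  -2*X**3 ↦ -2·125·1·1 = -250
  X**2*Z ↦ 1·25·1·4 = 100
  3*X*Y**2 ↦ 3·5·49·1 = 735
  -3*X*Y*Z ↦ -3·5·7·4 = -420
  2*X*Z**2 ↦ 2·5·1·16 = 160
  -2*Y**3 ↦ -2·1·343·1 = -686
  3*Y**2*Z ↦ 3·1·49·4 = 588
  -2*Y*Z**2 ↦ -2·1·7·16 = -224
  Z**3 ↦ 1·1·1·64 = 64
Sum: F(5, 7, 4) = (-250) + (100) + (735) + (-420) + (160) + (-686) + (588) + (-224) + (64) = 67.
Reducing mod 11: 67 ≡ 1 (mod 11).
Since F(a, b, c) ≡ 1 ≠ 0 (mod 11), P does NOT lie on the curve.


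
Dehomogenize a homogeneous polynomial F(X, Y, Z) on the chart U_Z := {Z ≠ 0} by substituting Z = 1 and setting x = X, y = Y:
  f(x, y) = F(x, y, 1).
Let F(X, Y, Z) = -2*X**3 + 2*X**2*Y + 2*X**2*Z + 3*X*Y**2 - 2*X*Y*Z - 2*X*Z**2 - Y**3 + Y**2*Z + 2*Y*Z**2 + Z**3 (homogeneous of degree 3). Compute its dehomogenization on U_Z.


f(x, y) = -2*x**3 + 2*x**2*y + 2*x**2 + 3*x*y**2 - 2*x*y - 2*x - y**3 + y**2 + 2*y + 1

On U_Z we set Z = 1. Each monomial c·X^i·Y^j·Z^k in F becomes c·x^i·y^j·1^k = c·x^i·y^j.
Substituting Z = 1: F(X, Y, 1) = -2*x**3 + 2*x**2*y + 2*x**2 + 3*x*y**2 - 2*x*y - 2*x - y**3 + y**2 + 2*y + 1.
Note: deg(f) ≤ deg(F) = 3; strict inequality happens when F is divisible by Z (lost terms).


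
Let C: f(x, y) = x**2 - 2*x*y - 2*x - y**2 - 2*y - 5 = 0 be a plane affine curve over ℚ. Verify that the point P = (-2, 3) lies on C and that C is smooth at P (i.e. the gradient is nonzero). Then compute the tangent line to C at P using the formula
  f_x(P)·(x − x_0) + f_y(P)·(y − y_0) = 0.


Tangent line at P: -12*x - 4*y - 12 = 0.

Step 1: f(-2, 3) = 0, so P lies on C.
Step 2: partial derivatives
  f_x(x, y) = 2*x - 2*y - 2, f_y(x, y) = -2*x - 2*y - 2.
  f_x(P) = -12, f_y(P) = -4 (gradient nonzero, so P is smooth).
Step 3: tangent line at P: -12·(x − -2) + -4·(y − 3) = 0.
Expanding: -12*x - 4*y - 12 = 0.


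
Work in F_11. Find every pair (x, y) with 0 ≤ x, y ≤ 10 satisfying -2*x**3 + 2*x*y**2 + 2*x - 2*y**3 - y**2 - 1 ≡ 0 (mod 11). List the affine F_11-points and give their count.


Affine F_11-points: {(0, 8), (0, 9), (0, 10), (1, 7), (4, 0), (4, 9), (6, 5), (7, 9), (9, 0), (9, 3)}; count = 10.

For each of the 121 pairs (x, y) ∈ F_11², evaluate f(x, y) mod 11. Record the zeros.
  x = 0: [0↦10, 1↦7, 2↦1, 3↦2, 4↦9, 5↦10, 6↦4, 7↦1, 8↦0, 9↦0, 10↦0]  zeros at y ∈ {8, 9, 10}
  x = 1: [0↦10, 1↦9, 2↦9, 3↦9, 4↦8, 5↦5, 6↦10, 7↦0, 8↦7, 9↦8, 10↦2]  zeros at y ∈ {7}
  x = 2: [0↦9, 1↦10, 2↦5, 3↦4, 4↦6, 5↦10, 6↦4, 7↦9, 8↦2, 9↦4, 10↦3]  zeros at y ∈ ∅
  x = 3: [0↦6, 1↦9, 2↦10, 3↦8, 4↦2, 5↦2, 6↦7, 7↦5, 8↦6, 9↦9, 10↦2]  zeros at y ∈ ∅
  x = 4: [0↦0, 1↦5, 2↦1, 3↦9, 4↦6, 5↦2, 6↦7, 7↦9, 8↦7, 9↦0, 10↦9]  zeros at y ∈ {0, 9}
  x = 5: [0↦1, 1↦8, 2↦10, 3↦6, 4↦6, 5↦9, 6↦3, 7↦9, 8↦4, 9↦9, 10↦1]  zeros at y ∈ ∅
  x = 6: [0↦8, 1↦6, 2↦3, 3↦9, 4↦1, 5↦0, 6↦5, 7↦4, 8↦7, 9↦2, 10↦10]  zeros at y ∈ {5}
  x = 7: [0↦9, 1↦9, 2↦1, 3↦6, 4↦1, 5↦7, 6↦1, 7↦4, 8↦4, 9↦0, 10↦2]  zeros at y ∈ {9}
  x = 8: [0↦3, 1↦5, 2↦3, 3↦7, 4↦5, 5↦7, 6↦1, 7↦8, 8↦5, 9↦2, 10↦9]  zeros at y ∈ ∅
  x = 9: [0↦0, 1↦4, 2↦8, 3↦0, 4↦1, 5↦10, 6↦4, 7↦4, 8↦9, 9↦7, 10↦8]  zeros at y ∈ {0, 3}
  x = 10: [0↦10, 1↦5, 2↦4, 3↦6, 4↦10, 5↦4, 6↦9, 7↦2, 8↦4, 9↦3, 10↦9]  zeros at y ∈ ∅
Collecting zeros: affine points = {(0, 8), (0, 9), (0, 10), (1, 7), (4, 0), (4, 9), (6, 5), (7, 9), (9, 0), (9, 3)}.
Total count |C(F_11)_aff| = 10.


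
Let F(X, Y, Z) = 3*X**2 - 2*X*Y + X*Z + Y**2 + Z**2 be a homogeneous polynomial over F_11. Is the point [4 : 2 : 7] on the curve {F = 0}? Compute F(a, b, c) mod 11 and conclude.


F(4,2,7) ≡ 3 (mod 11); P is NOT on the curve.

Evaluate F(4, 2, 7) term-by-term (mod 11).
  3*X**2 ↦ 3·16·1·1 = 48
  -2*X*Y ↦ -2·4·2·1 = -16
  X*Z ↦ 1·4·1·7 = 28
  Y**2 ↦ 1·1·4·1 = 4
  Z**2 ↦ 1·1·1·49 = 49
Sum: F(4, 2, 7) = (48) + (-16) + (28) + (4) + (49) = 113.
Reducing mod 11: 113 ≡ 3 (mod 11).
Since F(a, b, c) ≡ 3 ≠ 0 (mod 11), P does NOT lie on the curve.
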